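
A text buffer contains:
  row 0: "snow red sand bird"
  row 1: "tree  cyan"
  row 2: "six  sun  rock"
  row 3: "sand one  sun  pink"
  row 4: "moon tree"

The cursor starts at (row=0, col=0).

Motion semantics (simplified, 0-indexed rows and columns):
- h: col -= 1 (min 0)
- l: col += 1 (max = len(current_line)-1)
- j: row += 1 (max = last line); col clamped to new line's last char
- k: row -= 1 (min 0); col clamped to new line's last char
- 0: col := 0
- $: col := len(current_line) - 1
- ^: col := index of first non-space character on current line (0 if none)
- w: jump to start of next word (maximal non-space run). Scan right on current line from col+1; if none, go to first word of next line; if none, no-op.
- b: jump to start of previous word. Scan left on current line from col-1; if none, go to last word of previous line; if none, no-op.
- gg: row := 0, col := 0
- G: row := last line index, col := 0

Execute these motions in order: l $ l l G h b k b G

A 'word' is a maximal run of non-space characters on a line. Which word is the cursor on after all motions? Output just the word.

Answer: moon

Derivation:
After 1 (l): row=0 col=1 char='n'
After 2 ($): row=0 col=17 char='d'
After 3 (l): row=0 col=17 char='d'
After 4 (l): row=0 col=17 char='d'
After 5 (G): row=4 col=0 char='m'
After 6 (h): row=4 col=0 char='m'
After 7 (b): row=3 col=15 char='p'
After 8 (k): row=2 col=13 char='k'
After 9 (b): row=2 col=10 char='r'
After 10 (G): row=4 col=0 char='m'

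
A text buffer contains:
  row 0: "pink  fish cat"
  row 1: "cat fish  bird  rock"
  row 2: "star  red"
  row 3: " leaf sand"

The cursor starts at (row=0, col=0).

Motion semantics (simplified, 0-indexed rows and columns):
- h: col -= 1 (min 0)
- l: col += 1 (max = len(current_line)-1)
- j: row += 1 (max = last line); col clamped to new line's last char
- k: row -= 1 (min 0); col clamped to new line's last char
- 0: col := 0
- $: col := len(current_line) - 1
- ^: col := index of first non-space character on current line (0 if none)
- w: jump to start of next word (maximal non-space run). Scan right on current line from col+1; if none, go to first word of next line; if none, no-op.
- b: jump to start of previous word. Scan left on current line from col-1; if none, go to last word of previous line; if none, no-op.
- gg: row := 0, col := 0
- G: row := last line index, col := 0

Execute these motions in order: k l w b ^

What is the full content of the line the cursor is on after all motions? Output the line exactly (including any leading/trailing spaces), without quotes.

After 1 (k): row=0 col=0 char='p'
After 2 (l): row=0 col=1 char='i'
After 3 (w): row=0 col=6 char='f'
After 4 (b): row=0 col=0 char='p'
After 5 (^): row=0 col=0 char='p'

Answer: pink  fish cat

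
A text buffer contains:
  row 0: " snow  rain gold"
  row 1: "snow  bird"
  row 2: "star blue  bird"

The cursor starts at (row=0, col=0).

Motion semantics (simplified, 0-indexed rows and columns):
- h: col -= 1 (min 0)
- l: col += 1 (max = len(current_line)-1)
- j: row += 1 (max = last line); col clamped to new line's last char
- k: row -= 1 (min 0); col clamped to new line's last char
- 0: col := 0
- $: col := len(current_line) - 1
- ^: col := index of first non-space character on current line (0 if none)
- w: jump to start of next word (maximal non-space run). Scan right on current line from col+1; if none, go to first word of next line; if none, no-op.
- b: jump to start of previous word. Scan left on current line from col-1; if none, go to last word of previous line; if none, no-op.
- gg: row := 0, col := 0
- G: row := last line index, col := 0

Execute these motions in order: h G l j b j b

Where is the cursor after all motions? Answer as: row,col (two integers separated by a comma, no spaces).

After 1 (h): row=0 col=0 char='_'
After 2 (G): row=2 col=0 char='s'
After 3 (l): row=2 col=1 char='t'
After 4 (j): row=2 col=1 char='t'
After 5 (b): row=2 col=0 char='s'
After 6 (j): row=2 col=0 char='s'
After 7 (b): row=1 col=6 char='b'

Answer: 1,6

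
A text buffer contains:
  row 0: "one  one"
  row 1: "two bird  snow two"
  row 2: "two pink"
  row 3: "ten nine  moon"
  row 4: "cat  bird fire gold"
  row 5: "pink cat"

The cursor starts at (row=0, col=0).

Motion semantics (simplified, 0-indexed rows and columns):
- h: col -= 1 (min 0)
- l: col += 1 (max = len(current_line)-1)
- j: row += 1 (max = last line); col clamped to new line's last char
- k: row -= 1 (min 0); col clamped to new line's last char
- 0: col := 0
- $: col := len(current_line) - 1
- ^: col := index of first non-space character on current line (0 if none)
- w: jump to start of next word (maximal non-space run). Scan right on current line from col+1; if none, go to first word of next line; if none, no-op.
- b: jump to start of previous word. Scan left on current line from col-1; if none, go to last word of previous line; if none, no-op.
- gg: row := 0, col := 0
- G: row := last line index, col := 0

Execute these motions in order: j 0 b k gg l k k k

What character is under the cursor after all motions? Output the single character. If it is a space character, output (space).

After 1 (j): row=1 col=0 char='t'
After 2 (0): row=1 col=0 char='t'
After 3 (b): row=0 col=5 char='o'
After 4 (k): row=0 col=5 char='o'
After 5 (gg): row=0 col=0 char='o'
After 6 (l): row=0 col=1 char='n'
After 7 (k): row=0 col=1 char='n'
After 8 (k): row=0 col=1 char='n'
After 9 (k): row=0 col=1 char='n'

Answer: n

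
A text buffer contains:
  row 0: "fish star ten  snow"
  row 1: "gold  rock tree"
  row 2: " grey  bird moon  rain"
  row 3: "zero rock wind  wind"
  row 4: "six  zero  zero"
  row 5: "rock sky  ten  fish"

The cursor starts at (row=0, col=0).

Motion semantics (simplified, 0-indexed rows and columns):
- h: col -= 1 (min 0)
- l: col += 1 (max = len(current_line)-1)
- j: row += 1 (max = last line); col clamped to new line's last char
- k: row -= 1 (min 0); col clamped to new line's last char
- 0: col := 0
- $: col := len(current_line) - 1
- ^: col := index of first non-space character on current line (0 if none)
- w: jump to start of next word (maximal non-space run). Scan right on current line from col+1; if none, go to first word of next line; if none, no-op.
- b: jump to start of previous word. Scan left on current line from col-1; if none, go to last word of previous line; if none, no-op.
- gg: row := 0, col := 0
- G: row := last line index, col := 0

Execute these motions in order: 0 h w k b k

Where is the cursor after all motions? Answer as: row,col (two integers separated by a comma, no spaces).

After 1 (0): row=0 col=0 char='f'
After 2 (h): row=0 col=0 char='f'
After 3 (w): row=0 col=5 char='s'
After 4 (k): row=0 col=5 char='s'
After 5 (b): row=0 col=0 char='f'
After 6 (k): row=0 col=0 char='f'

Answer: 0,0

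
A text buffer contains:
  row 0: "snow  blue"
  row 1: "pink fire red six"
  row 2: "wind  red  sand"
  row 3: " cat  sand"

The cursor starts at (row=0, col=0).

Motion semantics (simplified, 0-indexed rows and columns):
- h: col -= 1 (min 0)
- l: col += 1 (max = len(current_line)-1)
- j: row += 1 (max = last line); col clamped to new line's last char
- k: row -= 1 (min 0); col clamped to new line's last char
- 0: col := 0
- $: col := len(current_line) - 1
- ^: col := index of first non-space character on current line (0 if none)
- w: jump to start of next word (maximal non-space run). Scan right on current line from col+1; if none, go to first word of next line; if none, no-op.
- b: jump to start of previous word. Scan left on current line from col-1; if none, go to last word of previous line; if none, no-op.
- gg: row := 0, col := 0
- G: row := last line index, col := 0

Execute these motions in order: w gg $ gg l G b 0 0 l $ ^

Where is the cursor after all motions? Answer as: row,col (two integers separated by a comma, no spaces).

Answer: 2,0

Derivation:
After 1 (w): row=0 col=6 char='b'
After 2 (gg): row=0 col=0 char='s'
After 3 ($): row=0 col=9 char='e'
After 4 (gg): row=0 col=0 char='s'
After 5 (l): row=0 col=1 char='n'
After 6 (G): row=3 col=0 char='_'
After 7 (b): row=2 col=11 char='s'
After 8 (0): row=2 col=0 char='w'
After 9 (0): row=2 col=0 char='w'
After 10 (l): row=2 col=1 char='i'
After 11 ($): row=2 col=14 char='d'
After 12 (^): row=2 col=0 char='w'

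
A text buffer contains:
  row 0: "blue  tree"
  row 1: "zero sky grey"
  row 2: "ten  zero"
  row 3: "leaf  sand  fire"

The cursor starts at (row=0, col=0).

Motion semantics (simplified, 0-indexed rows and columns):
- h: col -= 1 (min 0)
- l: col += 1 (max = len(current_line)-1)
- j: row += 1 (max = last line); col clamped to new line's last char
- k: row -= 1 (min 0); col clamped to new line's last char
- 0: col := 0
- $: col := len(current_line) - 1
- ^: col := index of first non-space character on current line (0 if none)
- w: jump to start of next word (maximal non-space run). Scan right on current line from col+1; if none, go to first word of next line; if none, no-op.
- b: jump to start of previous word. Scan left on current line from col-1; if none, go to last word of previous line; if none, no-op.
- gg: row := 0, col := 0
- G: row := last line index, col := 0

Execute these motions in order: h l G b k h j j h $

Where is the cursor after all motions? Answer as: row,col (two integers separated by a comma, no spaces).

After 1 (h): row=0 col=0 char='b'
After 2 (l): row=0 col=1 char='l'
After 3 (G): row=3 col=0 char='l'
After 4 (b): row=2 col=5 char='z'
After 5 (k): row=1 col=5 char='s'
After 6 (h): row=1 col=4 char='_'
After 7 (j): row=2 col=4 char='_'
After 8 (j): row=3 col=4 char='_'
After 9 (h): row=3 col=3 char='f'
After 10 ($): row=3 col=15 char='e'

Answer: 3,15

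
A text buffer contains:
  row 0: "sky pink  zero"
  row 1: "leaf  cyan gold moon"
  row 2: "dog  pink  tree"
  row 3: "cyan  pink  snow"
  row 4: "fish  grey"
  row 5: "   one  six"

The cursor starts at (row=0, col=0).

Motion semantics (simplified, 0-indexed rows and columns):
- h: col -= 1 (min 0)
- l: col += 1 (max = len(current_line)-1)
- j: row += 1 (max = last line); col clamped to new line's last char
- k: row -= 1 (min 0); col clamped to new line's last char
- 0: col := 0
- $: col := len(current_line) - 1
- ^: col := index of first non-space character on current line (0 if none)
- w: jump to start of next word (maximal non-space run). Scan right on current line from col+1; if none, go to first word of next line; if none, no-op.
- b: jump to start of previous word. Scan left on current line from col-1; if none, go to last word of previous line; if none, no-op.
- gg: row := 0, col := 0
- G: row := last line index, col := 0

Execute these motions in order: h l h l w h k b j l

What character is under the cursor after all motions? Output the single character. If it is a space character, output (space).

After 1 (h): row=0 col=0 char='s'
After 2 (l): row=0 col=1 char='k'
After 3 (h): row=0 col=0 char='s'
After 4 (l): row=0 col=1 char='k'
After 5 (w): row=0 col=4 char='p'
After 6 (h): row=0 col=3 char='_'
After 7 (k): row=0 col=3 char='_'
After 8 (b): row=0 col=0 char='s'
After 9 (j): row=1 col=0 char='l'
After 10 (l): row=1 col=1 char='e'

Answer: e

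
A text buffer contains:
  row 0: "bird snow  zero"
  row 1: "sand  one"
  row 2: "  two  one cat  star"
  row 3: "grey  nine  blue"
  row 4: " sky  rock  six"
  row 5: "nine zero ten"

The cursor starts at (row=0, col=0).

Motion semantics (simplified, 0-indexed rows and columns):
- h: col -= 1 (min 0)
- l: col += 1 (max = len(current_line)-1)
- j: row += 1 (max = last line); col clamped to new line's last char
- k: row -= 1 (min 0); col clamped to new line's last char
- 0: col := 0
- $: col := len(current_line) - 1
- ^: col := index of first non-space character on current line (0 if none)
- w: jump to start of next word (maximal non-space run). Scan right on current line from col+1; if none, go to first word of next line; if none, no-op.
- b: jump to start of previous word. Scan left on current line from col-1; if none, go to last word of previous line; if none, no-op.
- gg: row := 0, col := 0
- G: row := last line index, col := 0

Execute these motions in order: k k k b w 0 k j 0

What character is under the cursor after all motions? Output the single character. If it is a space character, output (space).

After 1 (k): row=0 col=0 char='b'
After 2 (k): row=0 col=0 char='b'
After 3 (k): row=0 col=0 char='b'
After 4 (b): row=0 col=0 char='b'
After 5 (w): row=0 col=5 char='s'
After 6 (0): row=0 col=0 char='b'
After 7 (k): row=0 col=0 char='b'
After 8 (j): row=1 col=0 char='s'
After 9 (0): row=1 col=0 char='s'

Answer: s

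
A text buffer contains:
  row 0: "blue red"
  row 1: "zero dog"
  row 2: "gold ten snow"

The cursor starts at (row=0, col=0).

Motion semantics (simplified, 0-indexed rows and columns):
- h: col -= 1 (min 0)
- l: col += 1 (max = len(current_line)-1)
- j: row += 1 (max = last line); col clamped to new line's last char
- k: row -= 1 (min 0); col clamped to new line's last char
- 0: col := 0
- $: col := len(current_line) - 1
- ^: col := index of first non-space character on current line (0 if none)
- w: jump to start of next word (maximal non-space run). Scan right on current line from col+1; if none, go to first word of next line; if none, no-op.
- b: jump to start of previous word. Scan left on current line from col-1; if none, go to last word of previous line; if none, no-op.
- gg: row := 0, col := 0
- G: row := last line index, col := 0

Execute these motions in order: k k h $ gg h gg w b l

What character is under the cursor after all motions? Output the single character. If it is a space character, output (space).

After 1 (k): row=0 col=0 char='b'
After 2 (k): row=0 col=0 char='b'
After 3 (h): row=0 col=0 char='b'
After 4 ($): row=0 col=7 char='d'
After 5 (gg): row=0 col=0 char='b'
After 6 (h): row=0 col=0 char='b'
After 7 (gg): row=0 col=0 char='b'
After 8 (w): row=0 col=5 char='r'
After 9 (b): row=0 col=0 char='b'
After 10 (l): row=0 col=1 char='l'

Answer: l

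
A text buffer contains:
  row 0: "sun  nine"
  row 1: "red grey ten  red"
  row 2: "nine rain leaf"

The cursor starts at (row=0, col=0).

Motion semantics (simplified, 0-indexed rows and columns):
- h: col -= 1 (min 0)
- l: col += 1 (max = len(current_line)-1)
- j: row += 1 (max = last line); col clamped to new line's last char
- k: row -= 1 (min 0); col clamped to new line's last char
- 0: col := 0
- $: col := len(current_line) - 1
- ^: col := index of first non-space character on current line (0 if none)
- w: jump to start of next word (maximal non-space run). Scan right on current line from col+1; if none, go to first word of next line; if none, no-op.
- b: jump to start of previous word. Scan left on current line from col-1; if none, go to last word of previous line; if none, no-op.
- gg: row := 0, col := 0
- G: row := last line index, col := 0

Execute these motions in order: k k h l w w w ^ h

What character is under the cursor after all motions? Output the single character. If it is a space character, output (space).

Answer: r

Derivation:
After 1 (k): row=0 col=0 char='s'
After 2 (k): row=0 col=0 char='s'
After 3 (h): row=0 col=0 char='s'
After 4 (l): row=0 col=1 char='u'
After 5 (w): row=0 col=5 char='n'
After 6 (w): row=1 col=0 char='r'
After 7 (w): row=1 col=4 char='g'
After 8 (^): row=1 col=0 char='r'
After 9 (h): row=1 col=0 char='r'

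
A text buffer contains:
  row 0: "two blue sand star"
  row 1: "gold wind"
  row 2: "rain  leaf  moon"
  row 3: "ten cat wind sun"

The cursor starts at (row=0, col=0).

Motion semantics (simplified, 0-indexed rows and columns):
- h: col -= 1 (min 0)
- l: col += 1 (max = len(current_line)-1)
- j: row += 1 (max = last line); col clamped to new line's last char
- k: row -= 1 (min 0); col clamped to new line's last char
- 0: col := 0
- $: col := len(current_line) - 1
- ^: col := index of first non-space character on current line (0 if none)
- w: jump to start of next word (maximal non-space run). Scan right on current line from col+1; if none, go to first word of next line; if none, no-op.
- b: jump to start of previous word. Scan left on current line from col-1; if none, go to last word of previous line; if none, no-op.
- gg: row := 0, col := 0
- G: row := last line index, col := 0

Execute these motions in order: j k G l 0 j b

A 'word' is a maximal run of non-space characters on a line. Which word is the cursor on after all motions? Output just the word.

After 1 (j): row=1 col=0 char='g'
After 2 (k): row=0 col=0 char='t'
After 3 (G): row=3 col=0 char='t'
After 4 (l): row=3 col=1 char='e'
After 5 (0): row=3 col=0 char='t'
After 6 (j): row=3 col=0 char='t'
After 7 (b): row=2 col=12 char='m'

Answer: moon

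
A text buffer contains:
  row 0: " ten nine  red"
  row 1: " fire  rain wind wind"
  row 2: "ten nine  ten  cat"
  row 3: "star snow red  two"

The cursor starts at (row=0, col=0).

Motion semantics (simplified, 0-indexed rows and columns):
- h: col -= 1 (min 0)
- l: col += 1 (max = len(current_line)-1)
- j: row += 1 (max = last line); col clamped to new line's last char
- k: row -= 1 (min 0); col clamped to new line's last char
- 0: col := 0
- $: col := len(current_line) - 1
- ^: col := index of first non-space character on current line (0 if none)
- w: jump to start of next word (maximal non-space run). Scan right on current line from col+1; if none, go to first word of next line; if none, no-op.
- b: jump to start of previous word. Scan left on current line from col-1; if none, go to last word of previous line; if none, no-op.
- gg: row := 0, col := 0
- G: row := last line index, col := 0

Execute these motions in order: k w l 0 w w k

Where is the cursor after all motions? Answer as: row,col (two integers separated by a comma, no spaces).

After 1 (k): row=0 col=0 char='_'
After 2 (w): row=0 col=1 char='t'
After 3 (l): row=0 col=2 char='e'
After 4 (0): row=0 col=0 char='_'
After 5 (w): row=0 col=1 char='t'
After 6 (w): row=0 col=5 char='n'
After 7 (k): row=0 col=5 char='n'

Answer: 0,5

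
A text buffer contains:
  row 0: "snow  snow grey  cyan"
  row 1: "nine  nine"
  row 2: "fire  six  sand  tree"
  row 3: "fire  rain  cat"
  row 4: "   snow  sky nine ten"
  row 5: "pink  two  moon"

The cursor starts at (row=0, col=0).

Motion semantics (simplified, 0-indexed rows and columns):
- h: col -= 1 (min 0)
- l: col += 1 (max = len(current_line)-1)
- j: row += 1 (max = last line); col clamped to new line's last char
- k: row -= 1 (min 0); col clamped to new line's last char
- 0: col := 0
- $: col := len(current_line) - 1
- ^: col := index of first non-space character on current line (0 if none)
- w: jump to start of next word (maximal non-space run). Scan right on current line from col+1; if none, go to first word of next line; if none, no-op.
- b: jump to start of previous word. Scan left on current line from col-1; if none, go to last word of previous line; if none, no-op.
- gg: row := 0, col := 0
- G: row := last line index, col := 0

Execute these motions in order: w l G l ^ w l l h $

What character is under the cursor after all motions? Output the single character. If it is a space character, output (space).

Answer: n

Derivation:
After 1 (w): row=0 col=6 char='s'
After 2 (l): row=0 col=7 char='n'
After 3 (G): row=5 col=0 char='p'
After 4 (l): row=5 col=1 char='i'
After 5 (^): row=5 col=0 char='p'
After 6 (w): row=5 col=6 char='t'
After 7 (l): row=5 col=7 char='w'
After 8 (l): row=5 col=8 char='o'
After 9 (h): row=5 col=7 char='w'
After 10 ($): row=5 col=14 char='n'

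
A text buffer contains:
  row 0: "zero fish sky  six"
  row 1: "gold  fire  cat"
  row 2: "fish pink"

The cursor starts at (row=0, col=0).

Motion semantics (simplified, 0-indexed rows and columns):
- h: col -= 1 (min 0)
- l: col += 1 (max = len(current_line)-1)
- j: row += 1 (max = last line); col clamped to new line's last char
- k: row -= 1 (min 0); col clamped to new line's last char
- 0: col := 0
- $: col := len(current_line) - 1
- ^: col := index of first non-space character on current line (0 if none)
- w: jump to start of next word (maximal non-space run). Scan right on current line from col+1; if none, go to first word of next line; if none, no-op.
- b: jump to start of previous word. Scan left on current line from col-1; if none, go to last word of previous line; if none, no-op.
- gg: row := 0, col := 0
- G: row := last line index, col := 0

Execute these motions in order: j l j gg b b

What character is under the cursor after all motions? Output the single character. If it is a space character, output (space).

After 1 (j): row=1 col=0 char='g'
After 2 (l): row=1 col=1 char='o'
After 3 (j): row=2 col=1 char='i'
After 4 (gg): row=0 col=0 char='z'
After 5 (b): row=0 col=0 char='z'
After 6 (b): row=0 col=0 char='z'

Answer: z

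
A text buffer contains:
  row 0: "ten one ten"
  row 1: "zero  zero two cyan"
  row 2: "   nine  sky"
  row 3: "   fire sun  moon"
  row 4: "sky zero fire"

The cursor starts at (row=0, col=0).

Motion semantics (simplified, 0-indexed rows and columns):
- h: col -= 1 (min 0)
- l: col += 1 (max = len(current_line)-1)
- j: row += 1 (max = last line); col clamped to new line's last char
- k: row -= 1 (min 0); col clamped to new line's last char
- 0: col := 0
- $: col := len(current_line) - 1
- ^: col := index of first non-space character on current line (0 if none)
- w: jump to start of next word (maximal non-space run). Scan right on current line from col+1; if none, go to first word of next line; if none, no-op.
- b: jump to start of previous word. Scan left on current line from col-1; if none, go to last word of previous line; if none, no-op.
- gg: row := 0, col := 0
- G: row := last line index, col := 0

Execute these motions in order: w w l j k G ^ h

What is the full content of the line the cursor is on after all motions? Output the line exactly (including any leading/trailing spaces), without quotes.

Answer: sky zero fire

Derivation:
After 1 (w): row=0 col=4 char='o'
After 2 (w): row=0 col=8 char='t'
After 3 (l): row=0 col=9 char='e'
After 4 (j): row=1 col=9 char='o'
After 5 (k): row=0 col=9 char='e'
After 6 (G): row=4 col=0 char='s'
After 7 (^): row=4 col=0 char='s'
After 8 (h): row=4 col=0 char='s'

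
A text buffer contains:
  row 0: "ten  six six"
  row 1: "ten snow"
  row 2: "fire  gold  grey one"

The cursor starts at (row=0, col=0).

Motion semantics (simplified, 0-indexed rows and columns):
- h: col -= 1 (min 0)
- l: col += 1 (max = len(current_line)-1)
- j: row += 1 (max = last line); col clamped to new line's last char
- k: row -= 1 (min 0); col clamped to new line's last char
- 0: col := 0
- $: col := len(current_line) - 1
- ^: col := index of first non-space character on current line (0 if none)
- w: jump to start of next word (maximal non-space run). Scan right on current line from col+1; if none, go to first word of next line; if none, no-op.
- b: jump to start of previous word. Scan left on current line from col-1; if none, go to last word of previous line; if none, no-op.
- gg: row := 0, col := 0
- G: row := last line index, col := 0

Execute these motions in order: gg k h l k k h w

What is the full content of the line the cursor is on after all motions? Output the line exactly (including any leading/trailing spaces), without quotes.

After 1 (gg): row=0 col=0 char='t'
After 2 (k): row=0 col=0 char='t'
After 3 (h): row=0 col=0 char='t'
After 4 (l): row=0 col=1 char='e'
After 5 (k): row=0 col=1 char='e'
After 6 (k): row=0 col=1 char='e'
After 7 (h): row=0 col=0 char='t'
After 8 (w): row=0 col=5 char='s'

Answer: ten  six six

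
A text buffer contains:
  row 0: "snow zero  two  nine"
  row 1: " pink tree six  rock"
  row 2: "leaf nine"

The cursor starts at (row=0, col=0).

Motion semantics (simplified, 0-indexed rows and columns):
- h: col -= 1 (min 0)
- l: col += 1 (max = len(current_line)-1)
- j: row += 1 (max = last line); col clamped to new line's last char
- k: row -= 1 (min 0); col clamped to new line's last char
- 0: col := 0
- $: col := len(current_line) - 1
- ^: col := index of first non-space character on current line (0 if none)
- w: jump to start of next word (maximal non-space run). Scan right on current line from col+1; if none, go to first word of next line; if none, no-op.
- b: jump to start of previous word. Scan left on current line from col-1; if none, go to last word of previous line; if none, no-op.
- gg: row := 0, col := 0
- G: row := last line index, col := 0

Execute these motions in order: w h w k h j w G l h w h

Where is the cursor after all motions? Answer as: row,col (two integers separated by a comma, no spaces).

Answer: 2,4

Derivation:
After 1 (w): row=0 col=5 char='z'
After 2 (h): row=0 col=4 char='_'
After 3 (w): row=0 col=5 char='z'
After 4 (k): row=0 col=5 char='z'
After 5 (h): row=0 col=4 char='_'
After 6 (j): row=1 col=4 char='k'
After 7 (w): row=1 col=6 char='t'
After 8 (G): row=2 col=0 char='l'
After 9 (l): row=2 col=1 char='e'
After 10 (h): row=2 col=0 char='l'
After 11 (w): row=2 col=5 char='n'
After 12 (h): row=2 col=4 char='_'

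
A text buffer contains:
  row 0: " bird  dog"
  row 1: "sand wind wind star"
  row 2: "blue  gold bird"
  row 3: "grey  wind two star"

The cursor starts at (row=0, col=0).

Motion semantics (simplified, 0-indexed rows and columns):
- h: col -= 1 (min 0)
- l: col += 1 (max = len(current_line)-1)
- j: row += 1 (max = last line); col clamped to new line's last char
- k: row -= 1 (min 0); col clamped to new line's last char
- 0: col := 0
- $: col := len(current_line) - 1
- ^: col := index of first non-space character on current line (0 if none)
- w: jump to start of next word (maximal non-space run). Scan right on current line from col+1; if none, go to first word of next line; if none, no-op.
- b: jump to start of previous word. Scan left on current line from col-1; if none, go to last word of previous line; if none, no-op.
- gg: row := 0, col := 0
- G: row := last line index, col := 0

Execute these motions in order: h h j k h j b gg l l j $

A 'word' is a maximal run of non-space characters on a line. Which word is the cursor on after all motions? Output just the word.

After 1 (h): row=0 col=0 char='_'
After 2 (h): row=0 col=0 char='_'
After 3 (j): row=1 col=0 char='s'
After 4 (k): row=0 col=0 char='_'
After 5 (h): row=0 col=0 char='_'
After 6 (j): row=1 col=0 char='s'
After 7 (b): row=0 col=7 char='d'
After 8 (gg): row=0 col=0 char='_'
After 9 (l): row=0 col=1 char='b'
After 10 (l): row=0 col=2 char='i'
After 11 (j): row=1 col=2 char='n'
After 12 ($): row=1 col=18 char='r'

Answer: star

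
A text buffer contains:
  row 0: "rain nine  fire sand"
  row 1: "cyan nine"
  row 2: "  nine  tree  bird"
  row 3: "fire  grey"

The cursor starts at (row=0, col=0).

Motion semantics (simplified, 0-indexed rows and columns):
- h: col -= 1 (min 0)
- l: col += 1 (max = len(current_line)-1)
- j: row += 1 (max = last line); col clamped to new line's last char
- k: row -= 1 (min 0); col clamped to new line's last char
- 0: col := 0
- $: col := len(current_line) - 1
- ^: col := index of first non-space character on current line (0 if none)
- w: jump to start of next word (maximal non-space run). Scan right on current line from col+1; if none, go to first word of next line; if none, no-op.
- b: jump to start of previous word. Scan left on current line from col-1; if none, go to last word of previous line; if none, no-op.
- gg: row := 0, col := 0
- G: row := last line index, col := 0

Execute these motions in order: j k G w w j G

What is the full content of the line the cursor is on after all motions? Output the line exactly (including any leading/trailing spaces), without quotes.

After 1 (j): row=1 col=0 char='c'
After 2 (k): row=0 col=0 char='r'
After 3 (G): row=3 col=0 char='f'
After 4 (w): row=3 col=6 char='g'
After 5 (w): row=3 col=6 char='g'
After 6 (j): row=3 col=6 char='g'
After 7 (G): row=3 col=0 char='f'

Answer: fire  grey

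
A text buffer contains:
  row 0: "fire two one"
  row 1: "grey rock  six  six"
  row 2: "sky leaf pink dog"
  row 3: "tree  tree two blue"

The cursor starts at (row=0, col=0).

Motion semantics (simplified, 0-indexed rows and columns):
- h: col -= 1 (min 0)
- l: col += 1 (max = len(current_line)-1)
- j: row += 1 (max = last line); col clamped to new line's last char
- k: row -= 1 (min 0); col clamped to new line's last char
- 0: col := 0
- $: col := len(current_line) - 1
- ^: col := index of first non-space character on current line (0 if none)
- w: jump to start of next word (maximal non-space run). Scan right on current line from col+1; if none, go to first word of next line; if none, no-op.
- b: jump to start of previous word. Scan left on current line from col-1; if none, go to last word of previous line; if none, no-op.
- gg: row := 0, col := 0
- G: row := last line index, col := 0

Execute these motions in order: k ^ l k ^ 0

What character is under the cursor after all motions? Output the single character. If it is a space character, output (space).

Answer: f

Derivation:
After 1 (k): row=0 col=0 char='f'
After 2 (^): row=0 col=0 char='f'
After 3 (l): row=0 col=1 char='i'
After 4 (k): row=0 col=1 char='i'
After 5 (^): row=0 col=0 char='f'
After 6 (0): row=0 col=0 char='f'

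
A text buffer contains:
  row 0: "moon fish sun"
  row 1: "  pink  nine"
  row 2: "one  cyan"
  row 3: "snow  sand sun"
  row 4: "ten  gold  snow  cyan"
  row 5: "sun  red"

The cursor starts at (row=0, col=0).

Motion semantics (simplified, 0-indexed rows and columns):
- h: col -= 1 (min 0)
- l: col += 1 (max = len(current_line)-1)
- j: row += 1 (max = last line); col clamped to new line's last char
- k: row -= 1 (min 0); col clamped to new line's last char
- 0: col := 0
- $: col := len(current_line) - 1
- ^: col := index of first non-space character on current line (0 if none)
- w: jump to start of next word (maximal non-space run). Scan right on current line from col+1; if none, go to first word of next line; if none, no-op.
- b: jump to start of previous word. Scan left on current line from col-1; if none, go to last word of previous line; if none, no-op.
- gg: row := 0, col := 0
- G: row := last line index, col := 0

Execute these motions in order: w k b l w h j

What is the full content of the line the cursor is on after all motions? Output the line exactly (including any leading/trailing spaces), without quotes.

Answer:   pink  nine

Derivation:
After 1 (w): row=0 col=5 char='f'
After 2 (k): row=0 col=5 char='f'
After 3 (b): row=0 col=0 char='m'
After 4 (l): row=0 col=1 char='o'
After 5 (w): row=0 col=5 char='f'
After 6 (h): row=0 col=4 char='_'
After 7 (j): row=1 col=4 char='n'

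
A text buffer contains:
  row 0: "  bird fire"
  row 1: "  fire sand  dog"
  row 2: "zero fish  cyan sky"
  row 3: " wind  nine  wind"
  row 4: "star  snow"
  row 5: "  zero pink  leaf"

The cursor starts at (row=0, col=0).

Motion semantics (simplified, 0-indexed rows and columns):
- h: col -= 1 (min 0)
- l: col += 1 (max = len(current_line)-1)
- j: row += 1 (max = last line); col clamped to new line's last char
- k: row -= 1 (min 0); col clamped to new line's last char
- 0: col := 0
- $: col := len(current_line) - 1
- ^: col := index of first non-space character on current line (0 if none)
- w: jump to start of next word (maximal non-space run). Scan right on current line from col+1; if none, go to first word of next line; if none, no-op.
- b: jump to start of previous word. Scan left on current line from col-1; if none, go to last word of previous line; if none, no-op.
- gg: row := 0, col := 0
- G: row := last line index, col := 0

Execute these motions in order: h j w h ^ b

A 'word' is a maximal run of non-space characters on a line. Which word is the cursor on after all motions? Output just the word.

After 1 (h): row=0 col=0 char='_'
After 2 (j): row=1 col=0 char='_'
After 3 (w): row=1 col=2 char='f'
After 4 (h): row=1 col=1 char='_'
After 5 (^): row=1 col=2 char='f'
After 6 (b): row=0 col=7 char='f'

Answer: fire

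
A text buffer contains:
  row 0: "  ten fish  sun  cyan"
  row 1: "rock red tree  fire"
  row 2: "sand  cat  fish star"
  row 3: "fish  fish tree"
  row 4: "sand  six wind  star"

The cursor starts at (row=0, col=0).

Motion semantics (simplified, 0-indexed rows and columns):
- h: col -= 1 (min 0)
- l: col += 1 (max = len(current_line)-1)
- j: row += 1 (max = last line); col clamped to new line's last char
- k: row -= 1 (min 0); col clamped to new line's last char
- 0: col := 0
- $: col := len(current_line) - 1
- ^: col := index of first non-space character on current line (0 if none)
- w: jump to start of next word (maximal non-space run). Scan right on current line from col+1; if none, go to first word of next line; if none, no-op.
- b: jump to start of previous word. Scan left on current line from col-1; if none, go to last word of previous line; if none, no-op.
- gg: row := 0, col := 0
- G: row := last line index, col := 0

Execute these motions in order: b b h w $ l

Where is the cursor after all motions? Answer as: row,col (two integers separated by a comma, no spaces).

After 1 (b): row=0 col=0 char='_'
After 2 (b): row=0 col=0 char='_'
After 3 (h): row=0 col=0 char='_'
After 4 (w): row=0 col=2 char='t'
After 5 ($): row=0 col=20 char='n'
After 6 (l): row=0 col=20 char='n'

Answer: 0,20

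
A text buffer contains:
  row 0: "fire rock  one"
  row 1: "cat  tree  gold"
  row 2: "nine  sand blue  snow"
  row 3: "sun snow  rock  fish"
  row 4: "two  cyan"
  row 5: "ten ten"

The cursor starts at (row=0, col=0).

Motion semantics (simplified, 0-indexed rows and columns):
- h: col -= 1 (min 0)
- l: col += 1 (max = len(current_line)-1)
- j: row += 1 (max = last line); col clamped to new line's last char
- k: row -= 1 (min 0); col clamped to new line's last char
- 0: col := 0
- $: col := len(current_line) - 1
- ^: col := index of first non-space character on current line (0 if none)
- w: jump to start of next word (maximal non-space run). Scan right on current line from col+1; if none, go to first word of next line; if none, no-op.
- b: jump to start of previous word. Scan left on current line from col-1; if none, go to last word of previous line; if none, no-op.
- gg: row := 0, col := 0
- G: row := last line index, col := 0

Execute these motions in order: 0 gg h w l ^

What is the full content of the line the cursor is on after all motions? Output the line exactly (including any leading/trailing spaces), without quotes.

After 1 (0): row=0 col=0 char='f'
After 2 (gg): row=0 col=0 char='f'
After 3 (h): row=0 col=0 char='f'
After 4 (w): row=0 col=5 char='r'
After 5 (l): row=0 col=6 char='o'
After 6 (^): row=0 col=0 char='f'

Answer: fire rock  one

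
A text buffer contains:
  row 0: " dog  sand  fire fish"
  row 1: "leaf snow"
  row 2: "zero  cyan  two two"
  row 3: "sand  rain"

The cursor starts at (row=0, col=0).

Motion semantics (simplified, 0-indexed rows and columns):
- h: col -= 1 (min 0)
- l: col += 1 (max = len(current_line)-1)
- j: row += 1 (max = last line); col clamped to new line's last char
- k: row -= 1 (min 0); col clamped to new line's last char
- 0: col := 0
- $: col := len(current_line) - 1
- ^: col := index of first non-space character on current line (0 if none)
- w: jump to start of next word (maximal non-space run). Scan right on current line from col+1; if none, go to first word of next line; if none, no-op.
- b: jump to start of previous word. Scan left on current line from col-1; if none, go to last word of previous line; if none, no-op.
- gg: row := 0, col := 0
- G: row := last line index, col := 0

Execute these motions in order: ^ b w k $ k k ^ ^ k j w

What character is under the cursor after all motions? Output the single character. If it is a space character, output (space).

Answer: s

Derivation:
After 1 (^): row=0 col=1 char='d'
After 2 (b): row=0 col=1 char='d'
After 3 (w): row=0 col=6 char='s'
After 4 (k): row=0 col=6 char='s'
After 5 ($): row=0 col=20 char='h'
After 6 (k): row=0 col=20 char='h'
After 7 (k): row=0 col=20 char='h'
After 8 (^): row=0 col=1 char='d'
After 9 (^): row=0 col=1 char='d'
After 10 (k): row=0 col=1 char='d'
After 11 (j): row=1 col=1 char='e'
After 12 (w): row=1 col=5 char='s'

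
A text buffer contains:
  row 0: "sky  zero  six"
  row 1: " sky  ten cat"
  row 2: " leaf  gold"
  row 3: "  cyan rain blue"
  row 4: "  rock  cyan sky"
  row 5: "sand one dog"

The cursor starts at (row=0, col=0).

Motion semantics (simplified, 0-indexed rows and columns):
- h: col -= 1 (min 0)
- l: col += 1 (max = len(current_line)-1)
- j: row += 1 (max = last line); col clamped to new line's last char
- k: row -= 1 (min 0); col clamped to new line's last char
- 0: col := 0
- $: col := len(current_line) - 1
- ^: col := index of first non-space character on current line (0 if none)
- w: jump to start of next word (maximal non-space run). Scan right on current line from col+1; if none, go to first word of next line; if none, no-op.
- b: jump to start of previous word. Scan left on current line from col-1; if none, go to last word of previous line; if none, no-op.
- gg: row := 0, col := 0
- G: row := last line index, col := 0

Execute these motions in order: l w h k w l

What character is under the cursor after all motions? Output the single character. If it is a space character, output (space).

After 1 (l): row=0 col=1 char='k'
After 2 (w): row=0 col=5 char='z'
After 3 (h): row=0 col=4 char='_'
After 4 (k): row=0 col=4 char='_'
After 5 (w): row=0 col=5 char='z'
After 6 (l): row=0 col=6 char='e'

Answer: e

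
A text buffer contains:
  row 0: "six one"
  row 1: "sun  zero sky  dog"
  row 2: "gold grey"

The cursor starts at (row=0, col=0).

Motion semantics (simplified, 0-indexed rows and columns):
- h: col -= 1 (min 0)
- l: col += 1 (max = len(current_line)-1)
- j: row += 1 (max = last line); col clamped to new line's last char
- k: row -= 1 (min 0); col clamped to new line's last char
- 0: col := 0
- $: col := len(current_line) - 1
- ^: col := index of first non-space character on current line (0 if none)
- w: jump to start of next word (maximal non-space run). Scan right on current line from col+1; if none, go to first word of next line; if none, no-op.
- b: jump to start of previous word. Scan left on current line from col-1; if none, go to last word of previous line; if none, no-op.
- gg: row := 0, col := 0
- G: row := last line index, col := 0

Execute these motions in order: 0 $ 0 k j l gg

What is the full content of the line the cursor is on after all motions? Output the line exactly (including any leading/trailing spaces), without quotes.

Answer: six one

Derivation:
After 1 (0): row=0 col=0 char='s'
After 2 ($): row=0 col=6 char='e'
After 3 (0): row=0 col=0 char='s'
After 4 (k): row=0 col=0 char='s'
After 5 (j): row=1 col=0 char='s'
After 6 (l): row=1 col=1 char='u'
After 7 (gg): row=0 col=0 char='s'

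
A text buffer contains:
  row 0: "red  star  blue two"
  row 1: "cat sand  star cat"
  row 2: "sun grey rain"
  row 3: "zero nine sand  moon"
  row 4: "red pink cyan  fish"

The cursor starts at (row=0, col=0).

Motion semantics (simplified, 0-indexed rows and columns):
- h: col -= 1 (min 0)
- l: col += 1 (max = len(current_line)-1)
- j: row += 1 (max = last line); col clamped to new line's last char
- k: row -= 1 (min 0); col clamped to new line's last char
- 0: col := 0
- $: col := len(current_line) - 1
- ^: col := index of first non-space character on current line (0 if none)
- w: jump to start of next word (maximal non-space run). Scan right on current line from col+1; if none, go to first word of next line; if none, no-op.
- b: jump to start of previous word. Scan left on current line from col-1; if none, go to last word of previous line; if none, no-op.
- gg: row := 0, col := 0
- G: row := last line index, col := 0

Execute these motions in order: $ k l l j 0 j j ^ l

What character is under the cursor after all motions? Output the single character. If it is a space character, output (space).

After 1 ($): row=0 col=18 char='o'
After 2 (k): row=0 col=18 char='o'
After 3 (l): row=0 col=18 char='o'
After 4 (l): row=0 col=18 char='o'
After 5 (j): row=1 col=17 char='t'
After 6 (0): row=1 col=0 char='c'
After 7 (j): row=2 col=0 char='s'
After 8 (j): row=3 col=0 char='z'
After 9 (^): row=3 col=0 char='z'
After 10 (l): row=3 col=1 char='e'

Answer: e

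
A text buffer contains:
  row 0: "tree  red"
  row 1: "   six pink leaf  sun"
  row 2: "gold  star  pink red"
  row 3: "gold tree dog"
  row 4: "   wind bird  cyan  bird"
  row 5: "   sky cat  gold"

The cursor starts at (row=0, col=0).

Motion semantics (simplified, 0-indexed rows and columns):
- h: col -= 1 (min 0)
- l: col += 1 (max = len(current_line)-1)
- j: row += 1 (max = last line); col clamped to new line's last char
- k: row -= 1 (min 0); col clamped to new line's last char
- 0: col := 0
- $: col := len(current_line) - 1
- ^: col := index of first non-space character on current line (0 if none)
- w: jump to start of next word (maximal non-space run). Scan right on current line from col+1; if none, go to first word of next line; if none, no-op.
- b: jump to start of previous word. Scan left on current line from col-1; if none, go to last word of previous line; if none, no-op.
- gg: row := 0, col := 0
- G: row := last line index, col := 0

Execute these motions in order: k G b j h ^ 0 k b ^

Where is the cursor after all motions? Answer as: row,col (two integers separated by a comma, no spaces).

Answer: 3,0

Derivation:
After 1 (k): row=0 col=0 char='t'
After 2 (G): row=5 col=0 char='_'
After 3 (b): row=4 col=20 char='b'
After 4 (j): row=5 col=15 char='d'
After 5 (h): row=5 col=14 char='l'
After 6 (^): row=5 col=3 char='s'
After 7 (0): row=5 col=0 char='_'
After 8 (k): row=4 col=0 char='_'
After 9 (b): row=3 col=10 char='d'
After 10 (^): row=3 col=0 char='g'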